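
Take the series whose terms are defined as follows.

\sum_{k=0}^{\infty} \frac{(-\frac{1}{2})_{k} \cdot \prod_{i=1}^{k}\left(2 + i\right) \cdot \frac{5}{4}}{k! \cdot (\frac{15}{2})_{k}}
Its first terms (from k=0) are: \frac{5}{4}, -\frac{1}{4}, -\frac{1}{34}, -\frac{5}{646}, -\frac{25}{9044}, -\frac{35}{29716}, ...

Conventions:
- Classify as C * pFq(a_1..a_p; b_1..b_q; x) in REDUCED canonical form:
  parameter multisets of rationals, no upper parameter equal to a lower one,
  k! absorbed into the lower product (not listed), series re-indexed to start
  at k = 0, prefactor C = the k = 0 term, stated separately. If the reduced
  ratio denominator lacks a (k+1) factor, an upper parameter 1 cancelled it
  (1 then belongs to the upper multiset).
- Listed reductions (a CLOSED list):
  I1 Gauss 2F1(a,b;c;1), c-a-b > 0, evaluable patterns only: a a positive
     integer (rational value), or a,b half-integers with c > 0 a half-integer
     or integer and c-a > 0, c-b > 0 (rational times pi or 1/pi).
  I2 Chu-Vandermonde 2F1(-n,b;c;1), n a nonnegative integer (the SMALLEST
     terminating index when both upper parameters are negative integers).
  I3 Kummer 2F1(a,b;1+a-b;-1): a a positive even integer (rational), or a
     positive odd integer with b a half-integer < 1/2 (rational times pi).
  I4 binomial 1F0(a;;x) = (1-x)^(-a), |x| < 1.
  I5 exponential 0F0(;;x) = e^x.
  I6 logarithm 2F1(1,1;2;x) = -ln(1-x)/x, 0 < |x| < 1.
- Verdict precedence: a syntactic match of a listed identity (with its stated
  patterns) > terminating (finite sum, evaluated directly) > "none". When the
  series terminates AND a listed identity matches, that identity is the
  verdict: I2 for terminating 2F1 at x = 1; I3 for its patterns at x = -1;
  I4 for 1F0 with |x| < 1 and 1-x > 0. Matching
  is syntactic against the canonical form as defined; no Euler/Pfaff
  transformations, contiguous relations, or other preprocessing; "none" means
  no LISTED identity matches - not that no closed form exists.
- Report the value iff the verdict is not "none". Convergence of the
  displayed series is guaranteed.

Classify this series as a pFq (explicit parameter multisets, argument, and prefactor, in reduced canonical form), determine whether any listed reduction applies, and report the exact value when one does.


First insight: with t_0 = \frac{5}{4}, the running product (C = 5/4, x = 1) telescopes to a rising factorial.
Term ratio: r(k) = 1 * (k-\frac{1}{2}) (k+3) / [(k+\frac{15}{2}) (k+1)] - rational in k. x = 1; t_0 = \frac{5}{4}; negate the roots.

This is \frac{5}{4} * 2F1(-\frac{1}{2}, 3; \frac{15}{2}; 1) in reduced canonical form. Verdict: the Gauss summation I1 applies (x = 1: the Gamma ratio telescopes since c-a-b = 5 > 0 and a = 3 in Z>0). Its exact value is \frac{429}{448}.


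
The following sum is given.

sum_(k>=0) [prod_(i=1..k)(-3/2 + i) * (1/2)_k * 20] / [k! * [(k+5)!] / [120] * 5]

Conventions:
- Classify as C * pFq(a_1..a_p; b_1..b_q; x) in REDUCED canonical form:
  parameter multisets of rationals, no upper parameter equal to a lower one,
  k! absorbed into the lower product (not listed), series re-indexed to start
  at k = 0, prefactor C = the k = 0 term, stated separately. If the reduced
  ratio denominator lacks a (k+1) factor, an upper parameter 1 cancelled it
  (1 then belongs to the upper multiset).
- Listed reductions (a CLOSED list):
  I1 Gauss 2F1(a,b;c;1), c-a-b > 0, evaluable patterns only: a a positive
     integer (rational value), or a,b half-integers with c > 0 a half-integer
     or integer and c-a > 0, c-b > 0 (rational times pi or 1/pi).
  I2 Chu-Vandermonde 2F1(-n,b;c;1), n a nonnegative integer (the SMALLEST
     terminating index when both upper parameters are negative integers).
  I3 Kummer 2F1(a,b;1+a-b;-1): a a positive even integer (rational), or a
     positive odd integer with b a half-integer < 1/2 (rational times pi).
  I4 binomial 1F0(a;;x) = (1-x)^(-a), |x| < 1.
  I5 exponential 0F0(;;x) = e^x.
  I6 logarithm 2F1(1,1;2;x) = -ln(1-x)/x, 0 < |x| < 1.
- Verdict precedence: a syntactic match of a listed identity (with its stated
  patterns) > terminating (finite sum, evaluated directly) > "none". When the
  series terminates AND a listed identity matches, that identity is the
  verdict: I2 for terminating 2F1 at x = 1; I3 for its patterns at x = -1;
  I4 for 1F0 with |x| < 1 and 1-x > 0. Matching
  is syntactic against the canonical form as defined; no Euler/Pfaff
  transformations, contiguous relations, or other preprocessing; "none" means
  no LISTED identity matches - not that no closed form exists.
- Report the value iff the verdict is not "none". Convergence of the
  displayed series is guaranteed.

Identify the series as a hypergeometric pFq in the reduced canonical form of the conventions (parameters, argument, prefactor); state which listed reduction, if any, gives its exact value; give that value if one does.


x = 1 here; the reduced form reads 2F1, upper {-1/2, 1/2}, lower {6}, C = 4. Verdict: this is Gauss's theorem I1 (half-integer case) (x = 1; upper {-1/2, 1/2} half-integers, c = 6 in the evaluable pattern). Its exact value is (524288/43659) / pi.

Structural cue: from the first term 4: the denominator's factorial ratio (C = 4, x = 1) is a lower Pochhammer.
Consecutive-term ratio: r(k) = 1 * (k-1/2) (k+1/2) / [(k+6) (k+1)] - rational in k. x = 1; t_0 = 4; negate the roots.


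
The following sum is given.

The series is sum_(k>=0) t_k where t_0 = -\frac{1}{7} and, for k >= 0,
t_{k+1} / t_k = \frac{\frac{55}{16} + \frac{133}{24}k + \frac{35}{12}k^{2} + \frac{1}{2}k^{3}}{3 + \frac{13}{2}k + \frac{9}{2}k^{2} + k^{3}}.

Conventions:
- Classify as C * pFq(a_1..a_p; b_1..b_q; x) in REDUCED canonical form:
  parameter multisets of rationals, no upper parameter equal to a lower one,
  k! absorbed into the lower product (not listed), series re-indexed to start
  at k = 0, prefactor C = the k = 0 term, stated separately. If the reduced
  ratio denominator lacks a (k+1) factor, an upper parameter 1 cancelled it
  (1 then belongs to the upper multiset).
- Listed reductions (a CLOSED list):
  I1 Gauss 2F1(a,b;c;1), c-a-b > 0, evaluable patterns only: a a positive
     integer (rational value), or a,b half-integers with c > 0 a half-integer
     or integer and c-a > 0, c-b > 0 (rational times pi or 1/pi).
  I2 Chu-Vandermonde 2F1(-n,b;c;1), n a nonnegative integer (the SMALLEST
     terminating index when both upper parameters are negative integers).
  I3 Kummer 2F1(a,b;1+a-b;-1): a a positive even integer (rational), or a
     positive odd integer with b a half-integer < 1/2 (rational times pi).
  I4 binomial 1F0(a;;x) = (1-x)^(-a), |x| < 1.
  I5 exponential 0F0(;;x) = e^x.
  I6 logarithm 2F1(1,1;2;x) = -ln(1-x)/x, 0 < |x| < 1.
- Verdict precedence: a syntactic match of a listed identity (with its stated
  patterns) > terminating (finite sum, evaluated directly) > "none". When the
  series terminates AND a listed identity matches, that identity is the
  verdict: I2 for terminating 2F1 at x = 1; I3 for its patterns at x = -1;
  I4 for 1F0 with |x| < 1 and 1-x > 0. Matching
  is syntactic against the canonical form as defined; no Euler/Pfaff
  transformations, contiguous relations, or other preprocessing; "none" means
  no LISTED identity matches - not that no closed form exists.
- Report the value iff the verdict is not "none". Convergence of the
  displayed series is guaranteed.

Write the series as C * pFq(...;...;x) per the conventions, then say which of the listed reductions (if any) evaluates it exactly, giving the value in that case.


At argument \frac{1}{2}: a 2F1 with upper {\frac{11}{6}, \frac{5}{2}}, lower {2}, scaled by C = -\frac{1}{7}. Verdict: none - this 2F1 at x = \frac{1}{2} matches no listed pattern, and upper {\frac{11}{6}, \frac{5}{2}} holds no stopper.

Key observation: t_0 = -\frac{1}{7} here, and factor the ratio over Q (prefactor -1/7): negated roots = parameters.
Ratio: r(k) = \frac{1}{2} * (k+\frac{11}{6}) (k+\frac{5}{2}) / [(k+2) (k+1)] - rational in k. x = \frac{1}{2}; t_0 = -\frac{1}{7}; negate the roots.


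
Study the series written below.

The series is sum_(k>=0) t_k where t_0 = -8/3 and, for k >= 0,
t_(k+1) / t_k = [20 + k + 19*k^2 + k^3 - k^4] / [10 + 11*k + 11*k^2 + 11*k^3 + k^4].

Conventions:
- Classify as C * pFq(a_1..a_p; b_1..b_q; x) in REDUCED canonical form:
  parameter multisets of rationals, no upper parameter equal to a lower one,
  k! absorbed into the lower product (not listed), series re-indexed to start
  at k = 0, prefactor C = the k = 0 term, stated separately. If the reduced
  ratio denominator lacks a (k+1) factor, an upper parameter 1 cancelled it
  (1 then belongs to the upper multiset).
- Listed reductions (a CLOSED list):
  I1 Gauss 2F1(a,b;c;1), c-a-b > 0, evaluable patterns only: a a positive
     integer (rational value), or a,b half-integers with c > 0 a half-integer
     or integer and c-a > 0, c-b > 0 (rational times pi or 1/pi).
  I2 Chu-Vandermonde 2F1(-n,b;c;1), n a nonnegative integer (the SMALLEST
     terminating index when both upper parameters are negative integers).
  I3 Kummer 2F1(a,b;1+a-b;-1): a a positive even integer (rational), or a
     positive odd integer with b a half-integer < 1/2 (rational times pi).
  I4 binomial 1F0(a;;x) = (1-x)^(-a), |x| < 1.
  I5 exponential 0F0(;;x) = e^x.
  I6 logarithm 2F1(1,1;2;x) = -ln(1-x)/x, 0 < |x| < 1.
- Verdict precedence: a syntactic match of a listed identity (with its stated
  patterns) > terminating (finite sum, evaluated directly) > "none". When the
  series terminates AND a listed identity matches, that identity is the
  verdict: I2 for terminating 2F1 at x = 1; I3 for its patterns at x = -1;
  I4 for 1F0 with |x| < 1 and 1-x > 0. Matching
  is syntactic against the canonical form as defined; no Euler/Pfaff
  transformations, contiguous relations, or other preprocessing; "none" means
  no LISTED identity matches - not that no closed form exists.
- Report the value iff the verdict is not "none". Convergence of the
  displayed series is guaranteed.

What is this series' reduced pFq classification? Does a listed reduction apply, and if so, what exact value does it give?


Prefactor -8/3, argument -1: 2F1 with upper {-5, 4} over lower {10}. Verdict (x = -1): Kummer (I3) applies (x = -1; c = 10 equals 1+a-b for upper {-5, 4}: listed pattern). Exact value: -16.

First insight: with t_0 = -8/3, cancel k^2 + 1 from the displayed ratio first; then C = -8/3.
Step ratio: r(k) = (-1) * (k-5) (k+4) / [(k+10) (k+1)] - rational in k, leading ratio (-1); with t_0 = -8/3, classification follows.


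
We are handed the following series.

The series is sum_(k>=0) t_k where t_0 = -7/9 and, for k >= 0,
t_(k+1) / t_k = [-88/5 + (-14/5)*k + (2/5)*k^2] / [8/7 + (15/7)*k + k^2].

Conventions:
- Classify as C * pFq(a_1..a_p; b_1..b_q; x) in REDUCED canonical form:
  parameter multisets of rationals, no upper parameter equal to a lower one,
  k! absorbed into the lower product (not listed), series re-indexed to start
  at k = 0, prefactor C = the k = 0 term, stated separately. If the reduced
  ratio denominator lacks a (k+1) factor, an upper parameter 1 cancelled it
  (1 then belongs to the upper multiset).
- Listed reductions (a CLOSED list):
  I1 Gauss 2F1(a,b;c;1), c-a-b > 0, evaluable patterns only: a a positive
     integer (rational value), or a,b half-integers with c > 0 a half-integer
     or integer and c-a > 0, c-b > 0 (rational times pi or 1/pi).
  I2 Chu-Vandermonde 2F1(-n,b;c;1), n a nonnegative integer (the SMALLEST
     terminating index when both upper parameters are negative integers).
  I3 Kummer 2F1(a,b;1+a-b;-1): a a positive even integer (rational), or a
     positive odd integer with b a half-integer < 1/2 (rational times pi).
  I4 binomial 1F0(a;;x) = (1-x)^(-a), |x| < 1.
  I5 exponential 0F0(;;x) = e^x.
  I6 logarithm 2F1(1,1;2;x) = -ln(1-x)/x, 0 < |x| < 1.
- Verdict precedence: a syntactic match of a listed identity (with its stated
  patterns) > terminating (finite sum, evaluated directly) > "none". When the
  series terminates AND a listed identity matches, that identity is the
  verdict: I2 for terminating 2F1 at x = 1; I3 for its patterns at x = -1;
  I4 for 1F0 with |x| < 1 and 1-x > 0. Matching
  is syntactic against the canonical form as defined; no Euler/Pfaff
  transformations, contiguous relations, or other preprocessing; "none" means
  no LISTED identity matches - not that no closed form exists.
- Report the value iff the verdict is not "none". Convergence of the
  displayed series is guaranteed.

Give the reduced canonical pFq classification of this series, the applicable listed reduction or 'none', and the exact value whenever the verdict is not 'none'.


x = 2/5 here; the reduced form reads 2F1, upper {-11, 4}, lower {8/7}, C = -7/9. Verdict: terminating - upper parameter -11 makes this a finite sum (last index 11), evaluated exactly. Its exact value is -158230739783858/11088740478515625.

The tell: from the first term -7/9: the expanded ratio factors over Q; C = -7/9, roots give parameters.
Adjacent-term ratio: r(k) = (2/5) * (k-11) (k+4) / [(k+8/7) (k+1)] - rational in k. x = (2/5); t_0 = -7/9; negate the roots.


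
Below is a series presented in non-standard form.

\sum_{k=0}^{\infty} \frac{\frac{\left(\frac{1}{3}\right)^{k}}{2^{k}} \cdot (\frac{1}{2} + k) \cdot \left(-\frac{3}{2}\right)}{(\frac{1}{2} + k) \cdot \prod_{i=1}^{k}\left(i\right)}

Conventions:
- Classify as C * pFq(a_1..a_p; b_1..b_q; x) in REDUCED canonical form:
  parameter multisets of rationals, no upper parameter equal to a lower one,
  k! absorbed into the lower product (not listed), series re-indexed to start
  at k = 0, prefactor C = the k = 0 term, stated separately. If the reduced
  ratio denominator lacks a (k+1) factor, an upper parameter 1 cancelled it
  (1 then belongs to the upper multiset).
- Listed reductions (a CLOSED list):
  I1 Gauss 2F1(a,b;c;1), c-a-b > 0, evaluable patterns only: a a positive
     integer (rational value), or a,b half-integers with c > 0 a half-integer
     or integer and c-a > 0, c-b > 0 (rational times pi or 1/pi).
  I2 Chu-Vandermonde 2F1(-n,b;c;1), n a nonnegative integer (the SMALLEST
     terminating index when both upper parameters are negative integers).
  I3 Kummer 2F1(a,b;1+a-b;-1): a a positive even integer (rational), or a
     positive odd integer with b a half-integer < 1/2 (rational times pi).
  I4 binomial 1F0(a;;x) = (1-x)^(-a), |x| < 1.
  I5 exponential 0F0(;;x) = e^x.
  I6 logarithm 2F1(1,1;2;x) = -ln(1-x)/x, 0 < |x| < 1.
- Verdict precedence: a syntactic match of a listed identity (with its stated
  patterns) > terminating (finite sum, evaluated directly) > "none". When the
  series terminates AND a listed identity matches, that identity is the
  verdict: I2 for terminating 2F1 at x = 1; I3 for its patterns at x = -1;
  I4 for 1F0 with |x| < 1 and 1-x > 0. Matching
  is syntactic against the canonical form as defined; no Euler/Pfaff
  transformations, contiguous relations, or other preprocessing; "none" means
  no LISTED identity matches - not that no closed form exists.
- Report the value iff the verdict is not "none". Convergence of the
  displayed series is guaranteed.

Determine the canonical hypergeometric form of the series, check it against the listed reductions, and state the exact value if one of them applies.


Reduced: x = \frac{1}{6}, 0F0, upper = {-}, lower = {-}, C = -\frac{3}{2}. Verdict: the exponential series (I5) applies (the 0F0 exponential series at x = \frac{1}{6}). Its exact value is \left(-\frac{3}{2}\right) \cdot e^{\frac{1}{6}}.

The tell: with t_0 = -\frac{3}{2}, the product of the first k integers (prefactor -3/2) is k!.
Step ratio: r(k) = \frac{1}{6} * 1 / [(k+1)] - rational; roots negated = parameters, x = \frac{1}{6}, C = -\frac{3}{2}.


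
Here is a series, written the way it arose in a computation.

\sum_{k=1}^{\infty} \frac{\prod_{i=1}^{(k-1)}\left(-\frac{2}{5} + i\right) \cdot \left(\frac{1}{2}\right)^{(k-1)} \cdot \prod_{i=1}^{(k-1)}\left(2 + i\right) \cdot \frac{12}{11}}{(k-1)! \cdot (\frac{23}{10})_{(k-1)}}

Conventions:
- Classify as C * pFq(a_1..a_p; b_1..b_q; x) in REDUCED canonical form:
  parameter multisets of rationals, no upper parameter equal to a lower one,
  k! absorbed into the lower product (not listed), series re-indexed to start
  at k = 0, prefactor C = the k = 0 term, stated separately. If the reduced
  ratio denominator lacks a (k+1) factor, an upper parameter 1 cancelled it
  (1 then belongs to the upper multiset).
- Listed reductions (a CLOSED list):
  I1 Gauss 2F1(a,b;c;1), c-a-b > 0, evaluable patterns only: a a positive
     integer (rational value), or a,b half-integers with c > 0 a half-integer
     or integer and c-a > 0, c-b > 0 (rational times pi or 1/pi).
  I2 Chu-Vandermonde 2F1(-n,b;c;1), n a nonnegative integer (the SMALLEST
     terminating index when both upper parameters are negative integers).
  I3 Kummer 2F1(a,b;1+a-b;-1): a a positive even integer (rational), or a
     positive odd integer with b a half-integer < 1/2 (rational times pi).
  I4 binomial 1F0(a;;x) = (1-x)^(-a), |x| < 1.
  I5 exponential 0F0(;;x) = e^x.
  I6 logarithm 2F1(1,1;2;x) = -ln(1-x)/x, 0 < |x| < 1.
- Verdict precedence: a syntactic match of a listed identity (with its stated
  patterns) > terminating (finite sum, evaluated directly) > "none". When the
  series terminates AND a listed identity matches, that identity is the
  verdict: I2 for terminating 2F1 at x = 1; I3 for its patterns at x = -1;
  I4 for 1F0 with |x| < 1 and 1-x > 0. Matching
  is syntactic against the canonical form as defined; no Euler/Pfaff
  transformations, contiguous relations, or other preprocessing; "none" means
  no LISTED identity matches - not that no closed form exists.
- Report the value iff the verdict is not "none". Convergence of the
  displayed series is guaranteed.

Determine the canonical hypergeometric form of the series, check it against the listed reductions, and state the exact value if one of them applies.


Reduced: x = \frac{1}{2}, 2F1, upper = {\frac{3}{5}, 3}, lower = {\frac{23}{10}}, C = \frac{12}{11}. Verdict: none. No listed pattern accepts 2F1(\frac{3}{5}, 3; \frac{23}{10}; \frac{1}{2}).

The tell: from the first term \frac{12}{11}: the running product (C = 12/11, x = 1/2) telescopes to a rising factorial.
Step ratio: r(k) = \frac{1}{2} * (k+\frac{3}{5}) (k+3) / [(k+\frac{23}{10}) (k+1)] - rational; roots negated = parameters, x = \frac{1}{2}, C = \frac{12}{11}.


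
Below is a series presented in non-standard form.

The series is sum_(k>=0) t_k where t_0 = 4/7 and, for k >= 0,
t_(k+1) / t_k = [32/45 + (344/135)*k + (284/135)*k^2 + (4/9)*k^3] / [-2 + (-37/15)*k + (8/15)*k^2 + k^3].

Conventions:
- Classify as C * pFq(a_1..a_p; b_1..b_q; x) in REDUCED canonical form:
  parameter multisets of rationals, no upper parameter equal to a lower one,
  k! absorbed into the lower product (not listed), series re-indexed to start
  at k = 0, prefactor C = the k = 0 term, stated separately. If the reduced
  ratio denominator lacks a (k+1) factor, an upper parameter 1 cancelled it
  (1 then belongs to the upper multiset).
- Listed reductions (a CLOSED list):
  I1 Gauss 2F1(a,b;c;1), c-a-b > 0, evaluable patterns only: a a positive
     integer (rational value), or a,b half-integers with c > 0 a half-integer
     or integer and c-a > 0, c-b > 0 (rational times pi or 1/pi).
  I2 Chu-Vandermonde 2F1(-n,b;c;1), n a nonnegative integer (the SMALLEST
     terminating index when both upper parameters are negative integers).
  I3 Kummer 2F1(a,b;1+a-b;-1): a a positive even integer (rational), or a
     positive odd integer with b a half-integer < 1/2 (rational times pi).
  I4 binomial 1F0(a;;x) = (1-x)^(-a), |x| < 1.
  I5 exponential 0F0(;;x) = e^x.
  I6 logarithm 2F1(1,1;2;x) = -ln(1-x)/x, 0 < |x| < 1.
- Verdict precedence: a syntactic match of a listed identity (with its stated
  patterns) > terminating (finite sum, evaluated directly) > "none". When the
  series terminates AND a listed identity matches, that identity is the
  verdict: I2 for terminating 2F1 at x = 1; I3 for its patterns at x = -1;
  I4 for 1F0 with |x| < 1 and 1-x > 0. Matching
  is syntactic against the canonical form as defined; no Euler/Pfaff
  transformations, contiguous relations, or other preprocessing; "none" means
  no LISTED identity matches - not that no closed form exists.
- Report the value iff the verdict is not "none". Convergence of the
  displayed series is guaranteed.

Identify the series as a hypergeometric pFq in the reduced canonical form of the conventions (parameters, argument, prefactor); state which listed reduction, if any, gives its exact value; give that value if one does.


Prefactor 4/7, argument 4/9: 3F2 with upper {2/5, 4/3, 3} over lower {-5/3, 6/5}. Verdict: none. A 3F2 with upper {2/5, 4/3, 3} fits none of I1-I6 at x = 4/9; the sum runs forever.

The tell: from the first term 4/7: factor the ratio over Q (C = 4/7): negated roots = parameters.
Ratio: r(k) = (4/9) * (k+2/5) (k+4/3) (k+3) / [(k-5/3) (k+6/5) (k+1)] - rational in k. x = (4/9); t_0 = 4/7; negate the roots.


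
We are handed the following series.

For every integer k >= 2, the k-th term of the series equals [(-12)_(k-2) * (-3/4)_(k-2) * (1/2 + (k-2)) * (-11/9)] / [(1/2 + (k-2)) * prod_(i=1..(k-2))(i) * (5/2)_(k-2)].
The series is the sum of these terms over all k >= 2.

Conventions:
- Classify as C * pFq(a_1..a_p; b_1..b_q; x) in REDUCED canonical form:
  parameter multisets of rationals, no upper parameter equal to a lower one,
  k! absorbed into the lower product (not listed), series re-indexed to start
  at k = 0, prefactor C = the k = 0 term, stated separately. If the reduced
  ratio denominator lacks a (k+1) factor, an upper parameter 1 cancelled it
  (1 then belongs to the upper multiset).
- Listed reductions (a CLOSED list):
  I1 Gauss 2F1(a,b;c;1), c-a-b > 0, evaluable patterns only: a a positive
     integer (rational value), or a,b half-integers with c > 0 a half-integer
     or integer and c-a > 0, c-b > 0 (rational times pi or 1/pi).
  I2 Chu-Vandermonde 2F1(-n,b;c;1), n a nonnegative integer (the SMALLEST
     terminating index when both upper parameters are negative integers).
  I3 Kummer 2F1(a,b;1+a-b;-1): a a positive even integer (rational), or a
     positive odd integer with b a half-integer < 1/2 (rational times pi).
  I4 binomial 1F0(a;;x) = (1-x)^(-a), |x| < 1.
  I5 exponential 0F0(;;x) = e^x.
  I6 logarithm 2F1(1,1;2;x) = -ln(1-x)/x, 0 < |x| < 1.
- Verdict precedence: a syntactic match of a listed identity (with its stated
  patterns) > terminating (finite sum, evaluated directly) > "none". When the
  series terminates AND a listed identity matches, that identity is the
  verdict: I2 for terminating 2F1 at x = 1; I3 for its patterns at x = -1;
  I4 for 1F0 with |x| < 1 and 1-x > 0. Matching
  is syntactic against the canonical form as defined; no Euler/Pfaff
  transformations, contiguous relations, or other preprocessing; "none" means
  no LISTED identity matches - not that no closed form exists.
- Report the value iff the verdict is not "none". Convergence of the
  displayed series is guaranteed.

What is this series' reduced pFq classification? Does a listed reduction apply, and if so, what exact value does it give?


This is -11/9 * 2F1(-12, -3/4; 5/2; 1) in reduced canonical form. Verdict: Vandermonde's identity (I2) matches (terminating 2F1 at x = 1 with n = 12, b = -3/4, c = 5/2). Exact value: -179535433/38154240.

First insight: from the first term -11/9: the product of the first k integers (C = -11/9, x = 1) is k!.
Term ratio: r(k) = 1 * (k-12) (k-3/4) / [(k+5/2) (k+1)] ; factor over Q: parameters, x = 1, and C = -11/9.


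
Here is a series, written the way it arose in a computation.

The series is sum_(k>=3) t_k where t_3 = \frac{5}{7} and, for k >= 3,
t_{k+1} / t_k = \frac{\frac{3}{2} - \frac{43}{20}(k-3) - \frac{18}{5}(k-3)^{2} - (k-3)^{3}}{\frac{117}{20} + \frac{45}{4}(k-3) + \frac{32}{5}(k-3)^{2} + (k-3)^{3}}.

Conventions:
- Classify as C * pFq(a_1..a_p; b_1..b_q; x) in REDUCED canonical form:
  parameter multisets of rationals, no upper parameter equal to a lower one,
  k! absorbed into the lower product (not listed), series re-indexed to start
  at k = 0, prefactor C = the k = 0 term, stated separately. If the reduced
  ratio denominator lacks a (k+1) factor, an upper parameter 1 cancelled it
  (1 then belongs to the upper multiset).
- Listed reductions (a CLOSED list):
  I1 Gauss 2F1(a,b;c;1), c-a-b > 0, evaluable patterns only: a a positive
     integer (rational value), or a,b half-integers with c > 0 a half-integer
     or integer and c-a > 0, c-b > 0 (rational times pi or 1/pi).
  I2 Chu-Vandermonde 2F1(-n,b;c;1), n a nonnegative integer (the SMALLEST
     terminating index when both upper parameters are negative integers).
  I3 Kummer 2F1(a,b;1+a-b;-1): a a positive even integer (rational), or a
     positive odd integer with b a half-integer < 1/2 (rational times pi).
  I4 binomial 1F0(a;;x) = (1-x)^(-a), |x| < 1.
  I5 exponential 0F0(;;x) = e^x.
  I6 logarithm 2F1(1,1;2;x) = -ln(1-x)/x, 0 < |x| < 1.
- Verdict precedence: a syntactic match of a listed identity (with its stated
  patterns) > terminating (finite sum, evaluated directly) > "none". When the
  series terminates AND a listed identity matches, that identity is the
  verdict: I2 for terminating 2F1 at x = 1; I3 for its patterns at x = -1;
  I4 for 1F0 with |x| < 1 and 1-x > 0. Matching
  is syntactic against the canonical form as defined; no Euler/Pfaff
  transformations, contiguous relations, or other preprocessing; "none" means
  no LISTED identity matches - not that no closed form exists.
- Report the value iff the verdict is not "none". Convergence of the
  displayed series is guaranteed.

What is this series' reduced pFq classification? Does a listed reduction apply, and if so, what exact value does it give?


x = -1 here; the reduced form reads 2F1, upper {-\frac{2}{5}, \frac{5}{2}}, lower {\frac{39}{10}}, C = \frac{5}{7}. Verdict: none. No listed pattern accepts 2F1(-\frac{2}{5}, \frac{5}{2}; \frac{39}{10}; -1).

Key step: t_0 being \frac{5}{7}, the ratio is unreduced: k + 3/2 divides both sides (prefactor 5/7).
Term ratio: r(k) = -1 * (k-\frac{2}{5}) (k+\frac{5}{2}) / [(k+\frac{39}{10}) (k+1)] - poly over poly, x = -1 from leading terms; C = \frac{5}{7} at k = 0.


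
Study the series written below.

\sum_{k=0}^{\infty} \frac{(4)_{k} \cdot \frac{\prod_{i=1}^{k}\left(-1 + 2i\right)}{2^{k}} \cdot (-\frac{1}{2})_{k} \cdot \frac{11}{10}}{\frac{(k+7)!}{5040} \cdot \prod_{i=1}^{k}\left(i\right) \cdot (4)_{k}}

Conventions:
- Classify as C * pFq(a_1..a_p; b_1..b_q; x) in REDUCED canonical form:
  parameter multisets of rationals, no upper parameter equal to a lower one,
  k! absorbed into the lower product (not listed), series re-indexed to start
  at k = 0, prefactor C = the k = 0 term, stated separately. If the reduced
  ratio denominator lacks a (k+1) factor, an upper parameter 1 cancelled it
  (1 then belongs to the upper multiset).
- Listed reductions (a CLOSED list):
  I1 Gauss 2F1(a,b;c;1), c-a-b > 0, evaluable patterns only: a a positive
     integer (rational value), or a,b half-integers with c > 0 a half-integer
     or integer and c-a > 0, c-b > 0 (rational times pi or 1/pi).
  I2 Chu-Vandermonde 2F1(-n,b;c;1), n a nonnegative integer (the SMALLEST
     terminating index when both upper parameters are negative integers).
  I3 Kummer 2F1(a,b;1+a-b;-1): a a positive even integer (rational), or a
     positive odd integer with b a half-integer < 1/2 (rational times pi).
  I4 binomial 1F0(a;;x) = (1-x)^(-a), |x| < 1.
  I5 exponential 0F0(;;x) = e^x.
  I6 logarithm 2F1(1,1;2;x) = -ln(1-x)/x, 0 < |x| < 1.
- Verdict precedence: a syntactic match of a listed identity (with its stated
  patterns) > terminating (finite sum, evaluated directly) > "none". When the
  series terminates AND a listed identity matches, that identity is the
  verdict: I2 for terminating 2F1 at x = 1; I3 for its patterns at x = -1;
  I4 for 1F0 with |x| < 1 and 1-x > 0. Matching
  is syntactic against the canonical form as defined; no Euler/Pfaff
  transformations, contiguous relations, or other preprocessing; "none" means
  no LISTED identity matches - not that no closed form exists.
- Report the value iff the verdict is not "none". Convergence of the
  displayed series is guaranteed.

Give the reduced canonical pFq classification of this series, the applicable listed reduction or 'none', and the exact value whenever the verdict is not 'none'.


Canonical form: C = \frac{11}{10} times 2F1 with upper {-\frac{1}{2}, \frac{1}{2}}, lower {8}, x = 1. Verdict: Gauss's theorem I1 (half-integer case) applies (x = 1; upper {-\frac{1}{2}, \frac{1}{2}} half-integers, c = 8 in the evaluable pattern). Sum: \frac{4194304}{1254825} / \pi.

Key observation: from the first term \frac{11}{10}: the odd product 1*3*...*(2k-1) (C = 11/10, x = 1) is 2^k (1/2)_k.
Ratio: r(k) = 1 * (k-\frac{1}{2}) (k+\frac{1}{2}) / [(k+8) (k+1)] - rational; roots negated = parameters, x = 1, C = \frac{11}{10}.


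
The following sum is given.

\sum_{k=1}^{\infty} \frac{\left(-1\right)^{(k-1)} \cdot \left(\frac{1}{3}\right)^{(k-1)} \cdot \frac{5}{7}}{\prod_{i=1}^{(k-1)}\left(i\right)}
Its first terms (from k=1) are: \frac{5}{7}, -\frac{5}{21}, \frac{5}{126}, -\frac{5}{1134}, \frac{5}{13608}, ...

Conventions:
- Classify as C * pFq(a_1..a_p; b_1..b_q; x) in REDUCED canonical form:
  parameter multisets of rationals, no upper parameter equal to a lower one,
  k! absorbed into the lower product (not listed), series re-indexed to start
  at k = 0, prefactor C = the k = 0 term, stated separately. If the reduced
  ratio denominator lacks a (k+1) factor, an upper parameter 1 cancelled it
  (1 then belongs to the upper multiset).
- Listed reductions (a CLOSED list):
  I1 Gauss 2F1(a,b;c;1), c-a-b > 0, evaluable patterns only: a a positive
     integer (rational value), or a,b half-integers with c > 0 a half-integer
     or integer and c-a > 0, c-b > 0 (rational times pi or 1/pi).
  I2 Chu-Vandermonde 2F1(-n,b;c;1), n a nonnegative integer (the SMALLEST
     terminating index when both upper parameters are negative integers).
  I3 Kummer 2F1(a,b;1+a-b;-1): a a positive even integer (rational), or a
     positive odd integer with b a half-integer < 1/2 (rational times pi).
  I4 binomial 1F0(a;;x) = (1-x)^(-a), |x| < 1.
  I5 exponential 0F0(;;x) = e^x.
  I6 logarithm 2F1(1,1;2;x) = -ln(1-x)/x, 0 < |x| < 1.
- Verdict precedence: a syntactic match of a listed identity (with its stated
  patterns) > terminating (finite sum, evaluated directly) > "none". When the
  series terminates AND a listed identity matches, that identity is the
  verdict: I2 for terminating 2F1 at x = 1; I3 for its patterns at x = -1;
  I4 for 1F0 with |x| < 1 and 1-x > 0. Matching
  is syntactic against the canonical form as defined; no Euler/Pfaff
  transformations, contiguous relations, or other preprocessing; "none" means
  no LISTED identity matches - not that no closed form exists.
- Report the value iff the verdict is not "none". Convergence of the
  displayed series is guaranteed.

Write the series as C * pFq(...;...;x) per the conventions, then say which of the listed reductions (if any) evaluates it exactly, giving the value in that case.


Prefactor \frac{5}{7}, argument -\frac{1}{3}: 0F0 with upper {-} over lower {-}. Verdict: exponential (I5) applies (the 0F0 exponential series at x = -\frac{1}{3}). Value: \frac{5}{7} \cdot e^{-\frac{1}{3}}.

Structural cue: with t_0 = \frac{5}{7}, the product of the first k integers (C = 5/7) is k!.
Step ratio: r(k) = -\frac{1}{3} * 1 / [(k+1)] ; factor over Q: parameters, x = -\frac{1}{3}, and C = \frac{5}{7}.


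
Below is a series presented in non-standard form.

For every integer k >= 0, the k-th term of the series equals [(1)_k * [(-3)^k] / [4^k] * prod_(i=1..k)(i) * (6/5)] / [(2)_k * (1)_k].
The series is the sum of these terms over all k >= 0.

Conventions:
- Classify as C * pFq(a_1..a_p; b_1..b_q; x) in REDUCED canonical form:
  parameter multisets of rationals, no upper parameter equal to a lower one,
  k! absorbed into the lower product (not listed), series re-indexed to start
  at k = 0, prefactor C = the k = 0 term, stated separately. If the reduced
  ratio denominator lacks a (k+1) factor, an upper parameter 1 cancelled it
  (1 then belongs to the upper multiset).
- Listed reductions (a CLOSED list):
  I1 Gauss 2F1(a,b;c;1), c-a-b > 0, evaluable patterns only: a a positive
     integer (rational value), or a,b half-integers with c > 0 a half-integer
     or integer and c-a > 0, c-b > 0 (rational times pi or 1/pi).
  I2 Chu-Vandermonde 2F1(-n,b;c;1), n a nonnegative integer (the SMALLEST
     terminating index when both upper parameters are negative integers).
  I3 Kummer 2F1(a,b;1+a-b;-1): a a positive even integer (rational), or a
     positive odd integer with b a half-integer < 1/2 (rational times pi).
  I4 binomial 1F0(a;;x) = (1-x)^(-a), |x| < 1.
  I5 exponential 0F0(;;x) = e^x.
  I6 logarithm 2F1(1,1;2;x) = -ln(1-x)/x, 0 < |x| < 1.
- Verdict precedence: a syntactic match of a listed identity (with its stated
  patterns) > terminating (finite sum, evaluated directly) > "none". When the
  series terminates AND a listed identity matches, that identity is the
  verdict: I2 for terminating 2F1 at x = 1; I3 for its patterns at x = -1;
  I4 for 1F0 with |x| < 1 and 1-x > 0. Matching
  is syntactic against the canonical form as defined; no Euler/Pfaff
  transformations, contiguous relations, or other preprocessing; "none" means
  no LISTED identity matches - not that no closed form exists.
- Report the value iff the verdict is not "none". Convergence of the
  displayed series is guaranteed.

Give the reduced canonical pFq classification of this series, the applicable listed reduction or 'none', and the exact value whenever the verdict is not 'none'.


This is 6/5 * 2F1(1, 1; 2; -3/4) in reduced canonical form. Verdict (x = -3/4): the logarithmic series (I6) applies (the logarithm: parameters (1,1;2), x = -3/4). Hence: (8/5) * ln(7/4).

Structural cue: t_0 = 6/5 here, and (1)_k (C = 6/5) is k! itself.
Term ratio: r(k) = (-3/4) * (k+1) (k+1) / [(k+2) (k+1)] ; factor over Q: parameters, x = (-3/4), and C = 6/5.


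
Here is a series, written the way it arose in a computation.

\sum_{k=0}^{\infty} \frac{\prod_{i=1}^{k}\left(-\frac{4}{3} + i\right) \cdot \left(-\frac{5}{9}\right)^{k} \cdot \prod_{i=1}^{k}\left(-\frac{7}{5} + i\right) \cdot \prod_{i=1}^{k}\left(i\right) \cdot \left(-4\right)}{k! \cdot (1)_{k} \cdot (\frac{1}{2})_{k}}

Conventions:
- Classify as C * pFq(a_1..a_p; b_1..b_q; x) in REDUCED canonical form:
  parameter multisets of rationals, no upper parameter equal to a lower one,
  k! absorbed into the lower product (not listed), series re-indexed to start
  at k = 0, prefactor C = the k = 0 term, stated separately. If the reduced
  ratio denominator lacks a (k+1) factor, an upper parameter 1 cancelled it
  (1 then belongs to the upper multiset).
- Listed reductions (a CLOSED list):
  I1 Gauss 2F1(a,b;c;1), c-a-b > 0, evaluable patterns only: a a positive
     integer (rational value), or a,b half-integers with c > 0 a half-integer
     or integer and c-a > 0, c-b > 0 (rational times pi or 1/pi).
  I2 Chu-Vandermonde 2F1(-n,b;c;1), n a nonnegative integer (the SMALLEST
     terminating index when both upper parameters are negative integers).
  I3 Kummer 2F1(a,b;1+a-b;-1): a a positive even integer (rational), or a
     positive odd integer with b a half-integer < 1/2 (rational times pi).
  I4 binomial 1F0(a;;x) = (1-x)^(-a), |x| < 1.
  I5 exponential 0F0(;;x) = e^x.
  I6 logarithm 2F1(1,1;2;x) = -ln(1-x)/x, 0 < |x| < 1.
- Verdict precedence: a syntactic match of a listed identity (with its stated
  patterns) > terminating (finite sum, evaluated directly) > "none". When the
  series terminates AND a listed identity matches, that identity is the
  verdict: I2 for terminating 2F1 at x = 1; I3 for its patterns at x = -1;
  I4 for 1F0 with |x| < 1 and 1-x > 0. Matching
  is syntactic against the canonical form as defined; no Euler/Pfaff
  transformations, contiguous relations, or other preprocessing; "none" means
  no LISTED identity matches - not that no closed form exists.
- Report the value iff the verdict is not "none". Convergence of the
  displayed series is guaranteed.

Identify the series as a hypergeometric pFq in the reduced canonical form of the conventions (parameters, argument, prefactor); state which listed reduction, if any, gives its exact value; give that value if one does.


The tell: t_0 = -4 here, and the running product (C = -4, x = -5/9) telescopes to a rising factorial.
Adjacent-term ratio: r(k) = -\frac{5}{9} * (k-\frac{2}{5}) (k-\frac{1}{3}) / [(k+\frac{1}{2}) (k+1)] - rational in k. x = -\frac{5}{9}; t_0 = -4; negate the roots.

Classification (C = -4): 2F1 with upper {-\frac{2}{5}, -\frac{1}{3}}, lower {\frac{1}{2}}, argument x = -\frac{5}{9}. Verdict: none. Every listed pattern misses the 2F1 form at -\frac{5}{9}, upper {-\frac{2}{5}, -\frac{1}{3}}.


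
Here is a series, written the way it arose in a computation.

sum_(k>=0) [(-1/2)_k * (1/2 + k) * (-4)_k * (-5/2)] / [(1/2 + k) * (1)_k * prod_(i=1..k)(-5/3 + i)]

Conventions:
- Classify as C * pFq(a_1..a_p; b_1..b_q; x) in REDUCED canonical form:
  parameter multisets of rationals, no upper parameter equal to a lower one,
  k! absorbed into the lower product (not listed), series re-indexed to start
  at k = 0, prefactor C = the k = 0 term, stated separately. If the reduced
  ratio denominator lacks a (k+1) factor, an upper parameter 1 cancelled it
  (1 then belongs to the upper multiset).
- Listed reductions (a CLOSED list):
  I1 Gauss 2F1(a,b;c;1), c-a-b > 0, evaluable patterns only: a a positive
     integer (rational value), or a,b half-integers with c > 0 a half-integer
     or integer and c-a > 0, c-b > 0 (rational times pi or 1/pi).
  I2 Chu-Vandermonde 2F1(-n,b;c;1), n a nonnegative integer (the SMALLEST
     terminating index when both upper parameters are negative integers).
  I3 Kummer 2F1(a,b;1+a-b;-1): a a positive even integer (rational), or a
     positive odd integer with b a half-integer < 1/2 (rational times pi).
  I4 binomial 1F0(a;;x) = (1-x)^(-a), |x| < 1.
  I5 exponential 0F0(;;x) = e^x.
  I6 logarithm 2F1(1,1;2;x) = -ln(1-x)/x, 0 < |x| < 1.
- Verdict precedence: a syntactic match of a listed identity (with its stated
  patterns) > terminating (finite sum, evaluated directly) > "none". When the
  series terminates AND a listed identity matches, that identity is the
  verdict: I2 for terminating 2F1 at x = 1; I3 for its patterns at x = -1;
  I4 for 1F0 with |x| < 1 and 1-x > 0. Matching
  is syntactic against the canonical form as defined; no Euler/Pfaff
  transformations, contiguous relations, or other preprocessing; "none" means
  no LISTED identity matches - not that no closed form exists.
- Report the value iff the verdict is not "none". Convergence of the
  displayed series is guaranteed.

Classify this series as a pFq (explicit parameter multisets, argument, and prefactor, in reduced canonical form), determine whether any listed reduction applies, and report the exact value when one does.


The series (x = 1) is 2F1: upper {-4, -1/2}, lower {-2/3}, prefactor -5/2. Verdict: Chu-Vandermonde (I2) fires (terminating 2F1 at x = 1 with n = 4, b = -1/2, c = -2/3). Its exact value is -4675/1792.

Structural cue: t_0 being -5/2, k + 1/2 divides numerator and denominator alike; prefactor -5/2 after cancelling.
Consecutive-term ratio: r(k) = 1 * (k-4) (k-1/2) / [(k-2/3) (k+1)] ; factor over Q: parameters, x = 1, and C = -5/2.


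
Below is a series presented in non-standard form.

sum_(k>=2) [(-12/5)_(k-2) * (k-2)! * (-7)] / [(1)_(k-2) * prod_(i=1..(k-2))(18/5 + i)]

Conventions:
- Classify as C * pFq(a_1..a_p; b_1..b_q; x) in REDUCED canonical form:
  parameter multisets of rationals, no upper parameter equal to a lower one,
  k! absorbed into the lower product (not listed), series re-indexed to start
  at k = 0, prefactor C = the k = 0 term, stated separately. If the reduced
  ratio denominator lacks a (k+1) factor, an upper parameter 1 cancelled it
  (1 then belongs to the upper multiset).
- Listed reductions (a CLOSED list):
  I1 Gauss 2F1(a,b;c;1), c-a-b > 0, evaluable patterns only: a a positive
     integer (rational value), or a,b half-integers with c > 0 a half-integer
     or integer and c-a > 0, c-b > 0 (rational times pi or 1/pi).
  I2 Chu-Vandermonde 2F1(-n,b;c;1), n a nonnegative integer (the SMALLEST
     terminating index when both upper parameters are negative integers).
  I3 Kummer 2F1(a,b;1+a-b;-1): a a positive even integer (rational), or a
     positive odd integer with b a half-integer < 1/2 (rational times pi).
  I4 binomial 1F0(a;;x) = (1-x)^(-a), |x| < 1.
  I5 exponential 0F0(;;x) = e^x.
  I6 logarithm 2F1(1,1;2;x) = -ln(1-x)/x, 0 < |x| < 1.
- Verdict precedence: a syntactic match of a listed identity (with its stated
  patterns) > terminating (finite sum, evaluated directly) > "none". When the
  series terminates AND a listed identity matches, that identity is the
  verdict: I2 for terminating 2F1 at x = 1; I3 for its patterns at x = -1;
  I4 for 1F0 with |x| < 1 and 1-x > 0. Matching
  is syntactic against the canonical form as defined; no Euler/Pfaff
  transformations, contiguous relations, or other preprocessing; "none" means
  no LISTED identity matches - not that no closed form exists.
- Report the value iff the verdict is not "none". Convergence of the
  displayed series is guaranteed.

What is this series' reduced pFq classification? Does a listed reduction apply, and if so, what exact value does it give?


The series (x = 1) is 2F1: upper {-12/5, 1}, lower {23/5}, prefactor -7. Verdict at x = 1: the Gauss summation I1 matches (x = 1: the Gamma ratio telescopes since c-a-b = 6 > 0 and a = 1 in Z>0). Its exact value is -21/5.

The tell: from the first term -7: (1)_k (prefactor -7) is k! itself.
Step ratio: r(k) = 1 * (k-12/5) (k+1) / [(k+23/5) (k+1)] - rational in k, leading ratio 1; with t_0 = -7, classification follows.
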